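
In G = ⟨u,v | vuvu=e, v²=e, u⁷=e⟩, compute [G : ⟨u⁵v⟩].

First find ord(u⁵v) by computing successive powers:
  (u⁵v)¹ = u⁵v, (u⁵v)² = e.
So |⟨u⁵v⟩| = ord(u⁵v) = 2. With |G| = 14, by Lagrange [G : ⟨u⁵v⟩] = 14/2 = 7.

Answer: 7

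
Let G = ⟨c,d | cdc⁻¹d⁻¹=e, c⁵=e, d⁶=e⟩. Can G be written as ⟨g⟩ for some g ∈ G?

|G| = 30. The element cd has order 30 (its powers give 30 distinct elements), so ⟨cd⟩ = G and G is cyclic.

Answer: Yes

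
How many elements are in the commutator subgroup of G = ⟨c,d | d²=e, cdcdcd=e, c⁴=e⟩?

G' = [G, G] is generated by all commutators. The generator-pair commutators are: [c, d] = c²dc.
The subgroup they normally generate is {e, c², cd, dc³, c²dc, c³d, c²dc³, dc, cdc², dc²d, c²dc²d, c³dc²}, of order 12.
Check: |G/G'| = 24/12 = 2 is the order of the abelianisation.

Answer: 12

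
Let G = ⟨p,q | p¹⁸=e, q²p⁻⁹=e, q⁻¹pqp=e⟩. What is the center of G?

An element z ∈ Z(G) iff z commutes with every generator.
For example p⁹ is central: (p⁹)·p = p¹⁰ = p·(p⁹); (p⁹)·q = q⁻¹ = q·(p⁹).
Whereas p ∉ Z(G) since p·q = pq ≠ p⁸q⁻¹ = q·p.
Checking each of the 36 elements this way gives Z(G) = {e, p⁹}, of order 2.

Answer: {e, p⁹}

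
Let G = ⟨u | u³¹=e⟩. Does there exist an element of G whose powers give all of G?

|G| = 31. The element u has order 31 (its powers give 31 distinct elements), so ⟨u⟩ = G and G is cyclic.

Answer: Yes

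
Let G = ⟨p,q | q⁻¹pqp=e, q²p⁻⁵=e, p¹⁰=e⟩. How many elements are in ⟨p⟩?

|⟨p⟩| equals the order of p. Compute successive powers until reaching e:
  p¹ = p, p² = p², p³ = p³, p⁴ = p⁴, p⁵ = p⁵, p⁶ = p⁶, p⁷ = p⁷, p⁸ = p⁸, p⁹ = p⁹, p¹⁰ = e.
The smallest positive k with pᵏ = e is 10, so |⟨p⟩| = 10.

Answer: 10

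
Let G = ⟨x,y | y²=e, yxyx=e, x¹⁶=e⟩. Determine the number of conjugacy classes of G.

The conjugacy classes (representative and size) are:
  [e] (size 1), [x¹⁵] (size 2), [x²] (size 2), [x³] (size 2), [x¹²] (size 2), [x⁵] (size 2), [x⁶] (size 2), [x⁷] (size 2), [x⁸] (size 1), [x²y] (size 8), [x¹⁵y] (size 8).
Class equation: 1 + 2 + 2 + 2 + 2 + 2 + 2 + 2 + 1 + 8 + 8 = 32 = |G|. So G has 11 conjugacy classes.

Answer: 11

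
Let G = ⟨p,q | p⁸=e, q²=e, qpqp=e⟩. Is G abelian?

p·q = pq but q·p = p⁷q, so p·q ≠ q·p and G is not abelian.

Answer: No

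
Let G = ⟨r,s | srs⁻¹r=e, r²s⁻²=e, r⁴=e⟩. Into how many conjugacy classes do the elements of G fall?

The conjugacy classes (representative and size) are:
  [e] (size 1), [r³] (size 2), [r²] (size 1), [s⁻¹] (size 2), [rs] (size 2).
Class equation: 1 + 2 + 1 + 2 + 2 = 8 = |G|. So G has 5 conjugacy classes.

Answer: 5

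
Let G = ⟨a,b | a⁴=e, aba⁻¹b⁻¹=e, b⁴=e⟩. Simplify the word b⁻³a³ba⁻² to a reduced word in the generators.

Multiply left to right, reducing at each step:
  b · a³ = a³b
  (a³b) · b = a³b²
  (a³b²) · a⁻² = ab²

Answer: ab²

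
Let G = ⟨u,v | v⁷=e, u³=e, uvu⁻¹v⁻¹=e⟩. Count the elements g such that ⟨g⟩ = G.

G is cyclic of order 21. An element generates G iff its order is 21, and a cyclic group of order 21 has exactly φ(21) = 12 such elements.

Answer: 12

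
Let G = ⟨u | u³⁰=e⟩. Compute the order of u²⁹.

Compute successive powers until reaching e:
  (u²⁹)¹ = u²⁹, (u²⁹)² = u²⁸, (u²⁹)³ = u²⁷, (u²⁹)⁴ = u²⁶, (u²⁹)⁵ = u²⁵, (u²⁹)⁶ = u²⁴, (u²⁹)⁷ = u²³, (u²⁹)⁸ = u²², (u²⁹)⁹ = u²¹, (u²⁹)¹⁰ = u²⁰, (u²⁹)¹¹ = u¹⁹, (u²⁹)¹² = u¹⁸, (u²⁹)¹³ = u¹⁷, (u²⁹)¹⁴ = u¹⁶, (u²⁹)¹⁵ = u¹⁵, (u²⁹)¹⁶ = u¹⁴, (u²⁹)¹⁷ = u¹³, (u²⁹)¹⁸ = u¹², (u²⁹)¹⁹ = u¹¹, (u²⁹)²⁰ = u¹⁰, (u²⁹)²¹ = u⁹, (u²⁹)²² = u⁸, (u²⁹)²³ = u⁷, (u²⁹)²⁴ = u⁶, (u²⁹)²⁵ = u⁵, (u²⁹)²⁶ = u⁴, (u²⁹)²⁷ = u³, (u²⁹)²⁸ = u², (u²⁹)²⁹ = u, (u²⁹)³⁰ = e.
The smallest positive k with (u²⁹)ᵏ = e is 30.

Answer: 30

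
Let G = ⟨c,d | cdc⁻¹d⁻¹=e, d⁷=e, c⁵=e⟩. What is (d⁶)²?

Compute successive powers of (d⁶), reducing at each step:
  (d⁶)²: (d⁶) · d⁶ = d⁵

Answer: d⁵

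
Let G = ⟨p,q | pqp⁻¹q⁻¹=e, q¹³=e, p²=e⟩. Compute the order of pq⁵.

Compute successive powers until reaching e:
  (pq⁵)¹ = pq⁵, (pq⁵)² = q¹⁰, (pq⁵)³ = pq², (pq⁵)⁴ = q⁷, (pq⁵)⁵ = pq¹², (pq⁵)⁶ = q⁴, (pq⁵)⁷ = pq⁹, (pq⁵)⁸ = q, (pq⁵)⁹ = pq⁶, (pq⁵)¹⁰ = q¹¹, (pq⁵)¹¹ = pq³, (pq⁵)¹² = q⁸, (pq⁵)¹³ = p, (pq⁵)¹⁴ = q⁵, (pq⁵)¹⁵ = pq¹⁰, (pq⁵)¹⁶ = q², (pq⁵)¹⁷ = pq⁷, (pq⁵)¹⁸ = q¹², (pq⁵)¹⁹ = pq⁴, (pq⁵)²⁰ = q⁹, (pq⁵)²¹ = pq, (pq⁵)²² = q⁶, (pq⁵)²³ = pq¹¹, (pq⁵)²⁴ = q³, (pq⁵)²⁵ = pq⁸, (pq⁵)²⁶ = e.
The smallest positive k with (pq⁵)ᵏ = e is 26.

Answer: 26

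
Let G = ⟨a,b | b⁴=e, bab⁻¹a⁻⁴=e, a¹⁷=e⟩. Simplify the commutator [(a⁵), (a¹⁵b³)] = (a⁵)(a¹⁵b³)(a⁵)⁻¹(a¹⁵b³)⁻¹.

[(a⁵), (a¹⁵b³)] = (a⁵)·(a¹⁵b³)·(a⁵)⁻¹·(a¹⁵b³)⁻¹.
  (a⁵) · (a¹⁵b³) = a³b³
  (a³b³) · (a¹²) = a⁶b³
  (a⁶b³) · (a⁸b) = a⁸

Answer: a⁸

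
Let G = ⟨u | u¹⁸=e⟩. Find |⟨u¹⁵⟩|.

|⟨u¹⁵⟩| equals the order of u¹⁵. Compute successive powers until reaching e:
  (u¹⁵)¹ = u¹⁵, (u¹⁵)² = u¹², (u¹⁵)³ = u⁹, (u¹⁵)⁴ = u⁶, (u¹⁵)⁵ = u³, (u¹⁵)⁶ = e.
The smallest positive k with (u¹⁵)ᵏ = e is 6, so |⟨u¹⁵⟩| = 6.

Answer: 6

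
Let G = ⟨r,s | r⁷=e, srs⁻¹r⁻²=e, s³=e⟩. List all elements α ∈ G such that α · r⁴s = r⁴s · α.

⟨r⁴s⟩ ⊆ C_G(r⁴s) since powers of r⁴s commute with r⁴s; so |C_G(r⁴s)| ≥ |⟨r⁴s⟩| = 3.
By orbit–stabilizer, |C_G(r⁴s)| = |G| / |conj. class of r⁴s| = 21 / 7 = 3.
The 3 elements commuting with r⁴s are {e, r⁴s, r⁵s²}.

Answer: {e, r⁴s, r⁵s²}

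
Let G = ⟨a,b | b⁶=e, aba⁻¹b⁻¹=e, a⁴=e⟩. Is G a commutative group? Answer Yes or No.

Each pair of generators commutes: a·b = ab = b·a. Since the generators pairwise commute, every element of G commutes with every other, so G is abelian.

Answer: Yes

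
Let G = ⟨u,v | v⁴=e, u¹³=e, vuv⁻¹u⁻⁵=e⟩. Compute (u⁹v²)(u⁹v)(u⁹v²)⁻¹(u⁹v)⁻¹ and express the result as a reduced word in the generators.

[(u⁹v²), (u⁹v)] = (u⁹v²)·(u⁹v)·(u⁹v²)⁻¹·(u⁹v)⁻¹.
  (u⁹v²) · (u⁹v) = v³
  (v³) · (u⁹v²) = u⁷v
  (u⁷v) · (u⁶v³) = u¹¹

Answer: u¹¹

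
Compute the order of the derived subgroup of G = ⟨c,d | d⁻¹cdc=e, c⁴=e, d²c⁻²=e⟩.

G' = [G, G] is generated by all commutators. The generator-pair commutators are: [c, d] = c².
The subgroup they normally generate is {e, c²}, of order 2.
Check: |G/G'| = 8/2 = 4 is the order of the abelianisation.

Answer: 2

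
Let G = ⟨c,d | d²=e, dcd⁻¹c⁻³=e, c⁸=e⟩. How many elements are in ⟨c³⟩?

|⟨c³⟩| equals the order of c³. Compute successive powers until reaching e:
  (c³)¹ = c³, (c³)² = c⁶, (c³)³ = c, (c³)⁴ = c⁴, (c³)⁵ = c⁷, (c³)⁶ = c², (c³)⁷ = c⁵, (c³)⁸ = e.
The smallest positive k with (c³)ᵏ = e is 8, so |⟨c³⟩| = 8.

Answer: 8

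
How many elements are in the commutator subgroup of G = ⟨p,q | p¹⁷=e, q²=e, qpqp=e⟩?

G' = [G, G] is generated by all commutators. The generator-pair commutators are: [p, q] = p².
The subgroup they normally generate is {e, p, p², p³, p⁴, p⁵, p⁶, p⁷, p⁸, p⁹, p¹⁰, p¹¹, p¹², p¹³, p¹⁴, p¹⁵, p¹⁶}, of order 17.
Check: |G/G'| = 34/17 = 2 is the order of the abelianisation.

Answer: 17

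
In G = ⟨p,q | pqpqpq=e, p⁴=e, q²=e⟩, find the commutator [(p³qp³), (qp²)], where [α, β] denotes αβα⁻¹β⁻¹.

[(p³qp³), (qp²)] = (p³qp³)·(qp²)·(p³qp³)⁻¹·(qp²)⁻¹.
  (p³qp³) · (qp²) = qp³
  (qp³) · (pqp) = p
  p · (p²q) = p³q

Answer: p³q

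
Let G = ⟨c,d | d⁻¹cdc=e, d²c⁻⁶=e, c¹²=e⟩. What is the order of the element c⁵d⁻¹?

Compute successive powers until reaching e:
  (c⁵d⁻¹)¹ = c⁵d⁻¹, (c⁵d⁻¹)² = c⁶, (c⁵d⁻¹)³ = c⁵d, (c⁵d⁻¹)⁴ = e.
The smallest positive k with (c⁵d⁻¹)ᵏ = e is 4.

Answer: 4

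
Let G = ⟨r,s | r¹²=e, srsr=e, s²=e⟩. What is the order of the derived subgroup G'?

G' = [G, G] is generated by all commutators. The generator-pair commutators are: [r, s] = r².
The subgroup they normally generate is {e, r², r⁴, r⁶, r⁸, r¹⁰}, of order 6.
Check: |G/G'| = 24/6 = 4 is the order of the abelianisation.

Answer: 6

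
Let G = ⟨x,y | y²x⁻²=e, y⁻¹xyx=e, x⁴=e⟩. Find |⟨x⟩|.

|⟨x⟩| equals the order of x. Compute successive powers until reaching e:
  x¹ = x, x² = x², x³ = x³, x⁴ = e.
The smallest positive k with xᵏ = e is 4, so |⟨x⟩| = 4.

Answer: 4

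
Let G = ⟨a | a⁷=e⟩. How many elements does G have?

G is generated by a single element, so G is cyclic. The relator gives a⁷ = e and no smaller power is forced to be e, so the 7 powers {a, e, a², a³, a⁴, a⁵, a⁶} are distinct. Hence |G| = 7.

Answer: 7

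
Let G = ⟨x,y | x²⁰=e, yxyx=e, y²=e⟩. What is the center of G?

An element z ∈ Z(G) iff z commutes with every generator.
For example x¹⁰ is central: (x¹⁰)·x = x¹¹ = x·(x¹⁰); (x¹⁰)·y = x¹⁰y = y·(x¹⁰).
Whereas x ∉ Z(G) since x·y = xy ≠ x¹⁹y = y·x.
Checking each of the 40 elements this way gives Z(G) = {e, x¹⁰}, of order 2.

Answer: {e, x¹⁰}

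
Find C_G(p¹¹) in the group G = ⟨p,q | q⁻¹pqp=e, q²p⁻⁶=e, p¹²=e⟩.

⟨p¹¹⟩ ⊆ C_G(p¹¹) since powers of p¹¹ commute with p¹¹; so |C_G(p¹¹)| ≥ |⟨p¹¹⟩| = 12.
By orbit–stabilizer, |C_G(p¹¹)| = |G| / |conj. class of p¹¹| = 24 / 2 = 12.
The 12 elements commuting with p¹¹ are {e, p, p², p³, p⁴, p⁵, p⁶, p⁷, p⁸, p⁹, p¹⁰, p¹¹}.

Answer: {e, p, p², p³, p⁴, p⁵, p⁶, p⁷, p⁸, p⁹, p¹⁰, p¹¹}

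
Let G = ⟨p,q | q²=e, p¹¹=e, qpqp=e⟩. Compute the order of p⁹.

Compute successive powers until reaching e:
  (p⁹)¹ = p⁹, (p⁹)² = p⁷, (p⁹)³ = p⁵, (p⁹)⁴ = p³, (p⁹)⁵ = p, (p⁹)⁶ = p¹⁰, (p⁹)⁷ = p⁸, (p⁹)⁸ = p⁶, (p⁹)⁹ = p⁴, (p⁹)¹⁰ = p², (p⁹)¹¹ = e.
The smallest positive k with (p⁹)ᵏ = e is 11.

Answer: 11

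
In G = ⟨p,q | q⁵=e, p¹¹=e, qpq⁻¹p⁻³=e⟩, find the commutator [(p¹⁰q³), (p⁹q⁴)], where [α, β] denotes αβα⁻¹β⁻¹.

[(p¹⁰q³), (p⁹q⁴)] = (p¹⁰q³)·(p⁹q⁴)·(p¹⁰q³)⁻¹·(p⁹q⁴)⁻¹.
  (p¹⁰q³) · (p⁹q⁴) = q²
  (q²) · (p⁹q²) = p⁴q⁴
  (p⁴q⁴) · (p⁶q) = p⁶

Answer: p⁶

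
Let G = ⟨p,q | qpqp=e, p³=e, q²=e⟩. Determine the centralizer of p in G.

⟨p⟩ ⊆ C_G(p) since powers of p commute with p; so |C_G(p)| ≥ |⟨p⟩| = 3.
By orbit–stabilizer, |C_G(p)| = |G| / |conj. class of p| = 6 / 2 = 3.
The 3 elements commuting with p are {e, p, p²}.

Answer: {e, p, p²}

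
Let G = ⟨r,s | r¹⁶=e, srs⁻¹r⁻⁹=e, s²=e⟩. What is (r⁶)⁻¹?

The order of (r⁶) is 8 (smallest k with (r⁶)ᵏ = e), so (r⁶)⁻¹ = (r⁶)⁷ = r¹⁰.
Check: (r⁶) · (r¹⁰) → (r⁶) · r¹⁰ = e, giving e as required.

Answer: r¹⁰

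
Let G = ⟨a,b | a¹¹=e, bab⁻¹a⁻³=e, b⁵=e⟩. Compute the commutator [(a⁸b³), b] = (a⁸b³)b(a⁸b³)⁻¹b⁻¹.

[(a⁸b³), b] = (a⁸b³)·b·(a⁸b³)⁻¹·b⁻¹.
  (a⁸b³) · b = a⁸b⁴
  (a⁸b⁴) · (a⁵b²) = a⁶b
  (a⁶b) · (b⁴) = a⁶

Answer: a⁶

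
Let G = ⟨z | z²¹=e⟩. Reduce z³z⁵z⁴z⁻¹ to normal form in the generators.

Multiply left to right, reducing at each step:
  (z³) · z⁵ = z⁸
  (z⁸) · z⁴ = z¹²
  (z¹²) · z⁻¹ = z¹¹

Answer: z¹¹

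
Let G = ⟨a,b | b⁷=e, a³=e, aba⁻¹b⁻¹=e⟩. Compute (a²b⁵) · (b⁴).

Compute (a²b⁵) · (b⁴) by multiplying left to right and reducing via the relations at each step:
  (a²b⁵) · b⁴ = a²b²

Answer: a²b²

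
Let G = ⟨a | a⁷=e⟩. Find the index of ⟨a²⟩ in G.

First find ord(a²) by computing successive powers:
  (a²)¹ = a², (a²)² = a⁴, (a²)³ = a⁶, (a²)⁴ = a, (a²)⁵ = a³, (a²)⁶ = a⁵, (a²)⁷ = e.
So |⟨a²⟩| = ord(a²) = 7. With |G| = 7, by Lagrange [G : ⟨a²⟩] = 7/7 = 1.

Answer: 1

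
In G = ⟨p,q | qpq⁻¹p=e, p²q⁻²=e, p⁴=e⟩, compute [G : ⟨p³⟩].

First find ord(p³) by computing successive powers:
  (p³)¹ = p³, (p³)² = p², (p³)³ = p, (p³)⁴ = e.
So |⟨p³⟩| = ord(p³) = 4. With |G| = 8, by Lagrange [G : ⟨p³⟩] = 8/4 = 2.

Answer: 2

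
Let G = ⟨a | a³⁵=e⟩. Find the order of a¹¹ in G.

Compute successive powers until reaching e:
  (a¹¹)¹ = a¹¹, (a¹¹)² = a²², (a¹¹)³ = a³³, (a¹¹)⁴ = a⁹, (a¹¹)⁵ = a²⁰, (a¹¹)⁶ = a³¹, (a¹¹)⁷ = a⁷, (a¹¹)⁸ = a¹⁸, (a¹¹)⁹ = a²⁹, (a¹¹)¹⁰ = a⁵, (a¹¹)¹¹ = a¹⁶, (a¹¹)¹² = a²⁷, (a¹¹)¹³ = a³, (a¹¹)¹⁴ = a¹⁴, (a¹¹)¹⁵ = a²⁵, (a¹¹)¹⁶ = a, (a¹¹)¹⁷ = a¹², (a¹¹)¹⁸ = a²³, (a¹¹)¹⁹ = a³⁴, (a¹¹)²⁰ = a¹⁰, (a¹¹)²¹ = a²¹, (a¹¹)²² = a³², (a¹¹)²³ = a⁸, (a¹¹)²⁴ = a¹⁹, (a¹¹)²⁵ = a³⁰, (a¹¹)²⁶ = a⁶, (a¹¹)²⁷ = a¹⁷, (a¹¹)²⁸ = a²⁸, (a¹¹)²⁹ = a⁴, (a¹¹)³⁰ = a¹⁵, (a¹¹)³¹ = a²⁶, (a¹¹)³² = a², (a¹¹)³³ = a¹³, (a¹¹)³⁴ = a²⁴, (a¹¹)³⁵ = e.
The smallest positive k with (a¹¹)ᵏ = e is 35.

Answer: 35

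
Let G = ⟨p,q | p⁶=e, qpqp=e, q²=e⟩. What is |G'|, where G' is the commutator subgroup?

G' = [G, G] is generated by all commutators. The generator-pair commutators are: [p, q] = p².
The subgroup they normally generate is {e, p², p⁴}, of order 3.
Check: |G/G'| = 12/3 = 4 is the order of the abelianisation.

Answer: 3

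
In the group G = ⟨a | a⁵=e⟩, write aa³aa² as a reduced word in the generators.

Multiply left to right, reducing at each step:
  a · a³ = a⁴
  (a⁴) · a = e
  e · a² = a²

Answer: a²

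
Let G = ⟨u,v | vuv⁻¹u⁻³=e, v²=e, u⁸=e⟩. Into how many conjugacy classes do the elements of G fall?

The conjugacy classes (representative and size) are:
  [e] (size 1), [u³] (size 2), [u²] (size 2), [u⁴] (size 1), [u⁵] (size 2), [u⁴v] (size 4), [uv] (size 4).
Class equation: 1 + 2 + 2 + 1 + 2 + 4 + 4 = 16 = |G|. So G has 7 conjugacy classes.

Answer: 7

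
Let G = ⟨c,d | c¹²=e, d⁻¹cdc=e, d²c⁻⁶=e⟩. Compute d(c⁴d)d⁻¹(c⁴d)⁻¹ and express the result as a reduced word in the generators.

[d, (c⁴d)] = d·(c⁴d)·d⁻¹·(c⁴d)⁻¹.
  d · (c⁴d) = c²
  (c²) · (d⁻¹) = c²d⁻¹
  (c²d⁻¹) · (c⁴d⁻¹) = c⁴

Answer: c⁴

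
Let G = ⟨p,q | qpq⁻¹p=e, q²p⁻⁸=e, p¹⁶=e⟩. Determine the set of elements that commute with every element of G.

An element z ∈ Z(G) iff z commutes with every generator.
For example p⁸ is central: (p⁸)·p = p⁹ = p·(p⁸); (p⁸)·q = q⁻¹ = q·(p⁸).
Whereas p ∉ Z(G) since p·q = pq ≠ p⁷q⁻¹ = q·p.
Checking each of the 32 elements this way gives Z(G) = {e, p⁸}, of order 2.

Answer: {e, p⁸}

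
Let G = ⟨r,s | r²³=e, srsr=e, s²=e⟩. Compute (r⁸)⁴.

Compute successive powers of (r⁸), reducing at each step:
  (r⁸)²: (r⁸) · r⁸ = r¹⁶
  (r⁸)³: (r¹⁶) · r⁸ = r
  (r⁸)⁴: r · r⁸ = r⁹

Answer: r⁹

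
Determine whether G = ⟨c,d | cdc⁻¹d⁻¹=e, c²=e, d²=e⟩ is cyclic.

|G| = 4, but the maximum element order in G is 2 < 4. No single element generates all of G, so G is not cyclic.

Answer: No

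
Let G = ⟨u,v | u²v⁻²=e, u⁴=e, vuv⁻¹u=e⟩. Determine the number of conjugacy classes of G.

The conjugacy classes (representative and size) are:
  [e] (size 1), [u³] (size 2), [u²] (size 1), [v⁻¹] (size 2), [uv] (size 2).
Class equation: 1 + 2 + 1 + 2 + 2 = 8 = |G|. So G has 5 conjugacy classes.

Answer: 5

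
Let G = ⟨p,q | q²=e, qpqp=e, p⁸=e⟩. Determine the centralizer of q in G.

⟨q⟩ ⊆ C_G(q) since powers of q commute with q; so |C_G(q)| ≥ |⟨q⟩| = 2.
By orbit–stabilizer, |C_G(q)| = |G| / |conj. class of q| = 16 / 4 = 4.
The 4 elements commuting with q are {e, p⁴, q, p⁴q}.

Answer: {e, p⁴, q, p⁴q}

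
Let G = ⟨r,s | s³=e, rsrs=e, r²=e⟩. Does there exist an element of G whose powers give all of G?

Every cyclic group is abelian. But r·s = rs while s·r = rs², so r·s ≠ s·r and G is not abelian. Hence G is not cyclic.

Answer: No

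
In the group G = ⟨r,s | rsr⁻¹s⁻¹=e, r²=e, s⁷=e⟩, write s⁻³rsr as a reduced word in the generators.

Multiply left to right, reducing at each step:
  (s⁴) · r = rs⁴
  (rs⁴) · s = rs⁵
  (rs⁵) · r = s⁵

Answer: s⁵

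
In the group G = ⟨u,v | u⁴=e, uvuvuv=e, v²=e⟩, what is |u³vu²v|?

Compute successive powers until reaching e:
  (u³vu²v)¹ = u³vu²v, (u³vu²v)² = e.
The smallest positive k with (u³vu²v)ᵏ = e is 2.

Answer: 2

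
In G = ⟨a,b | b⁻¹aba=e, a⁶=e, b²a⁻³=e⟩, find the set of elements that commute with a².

⟨a²⟩ ⊆ C_G(a²) since powers of a² commute with a²; so |C_G(a²)| ≥ |⟨a²⟩| = 3.
By orbit–stabilizer, |C_G(a²)| = |G| / |conj. class of a²| = 12 / 2 = 6.
The 6 elements commuting with a² are {e, a, a², a³, a⁴, a⁵}.

Answer: {e, a, a², a³, a⁴, a⁵}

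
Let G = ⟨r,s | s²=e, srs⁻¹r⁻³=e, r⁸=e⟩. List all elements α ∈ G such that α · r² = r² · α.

⟨r²⟩ ⊆ C_G(r²) since powers of r² commute with r²; so |C_G(r²)| ≥ |⟨r²⟩| = 4.
By orbit–stabilizer, |C_G(r²)| = |G| / |conj. class of r²| = 16 / 2 = 8.
The 8 elements commuting with r² are {e, r, r², r³, r⁴, r⁵, r⁶, r⁷}.

Answer: {e, r, r², r³, r⁴, r⁵, r⁶, r⁷}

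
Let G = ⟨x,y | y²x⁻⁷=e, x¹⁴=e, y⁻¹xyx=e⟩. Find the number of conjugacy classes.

The conjugacy classes (representative and size) are:
  [e] (size 1), [x¹³] (size 2), [x¹²] (size 2), [x¹¹] (size 2), [x⁴] (size 2), [x⁵] (size 2), [x⁸] (size 2), [x⁷] (size 1), [x⁵y⁻¹] (size 7), [x⁵y] (size 7).
Class equation: 1 + 2 + 2 + 2 + 2 + 2 + 2 + 1 + 7 + 7 = 28 = |G|. So G has 10 conjugacy classes.

Answer: 10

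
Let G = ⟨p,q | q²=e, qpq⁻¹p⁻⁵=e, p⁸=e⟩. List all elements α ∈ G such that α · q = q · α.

⟨q⟩ ⊆ C_G(q) since powers of q commute with q; so |C_G(q)| ≥ |⟨q⟩| = 2.
By orbit–stabilizer, |C_G(q)| = |G| / |conj. class of q| = 16 / 2 = 8.
The 8 elements commuting with q are {e, p², p⁴, p⁶, q, p⁶q, p²q, p⁴q}.

Answer: {e, p², p⁴, p⁶, q, p⁶q, p²q, p⁴q}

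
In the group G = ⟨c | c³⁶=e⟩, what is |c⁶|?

Compute successive powers until reaching e:
  (c⁶)¹ = c⁶, (c⁶)² = c¹², (c⁶)³ = c¹⁸, (c⁶)⁴ = c²⁴, (c⁶)⁵ = c³⁰, (c⁶)⁶ = e.
The smallest positive k with (c⁶)ᵏ = e is 6.

Answer: 6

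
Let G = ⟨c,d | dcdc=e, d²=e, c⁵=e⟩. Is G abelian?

c·d = cd but d·c = c⁴d, so c·d ≠ d·c and G is not abelian.

Answer: No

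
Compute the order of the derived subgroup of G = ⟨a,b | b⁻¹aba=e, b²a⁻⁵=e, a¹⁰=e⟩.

G' = [G, G] is generated by all commutators. The generator-pair commutators are: [a, b] = a².
The subgroup they normally generate is {e, a², a⁴, a⁶, a⁸}, of order 5.
Check: |G/G'| = 20/5 = 4 is the order of the abelianisation.

Answer: 5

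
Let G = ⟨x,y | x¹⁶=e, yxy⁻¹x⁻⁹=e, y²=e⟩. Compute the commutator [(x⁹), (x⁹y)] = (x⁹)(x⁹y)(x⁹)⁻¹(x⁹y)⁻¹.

[(x⁹), (x⁹y)] = (x⁹)·(x⁹y)·(x⁹)⁻¹·(x⁹y)⁻¹.
  (x⁹) · (x⁹y) = x²y
  (x²y) · (x⁷) = xy
  (xy) · (x¹⁵y) = x⁸

Answer: x⁸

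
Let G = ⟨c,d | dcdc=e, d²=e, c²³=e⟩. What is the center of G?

An element z ∈ Z(G) iff z commutes with every generator.
For example e is central: e·c = c = c·e; e·d = d = d·e.
Whereas c ∉ Z(G) since c·d = cd ≠ c²²d = d·c.
Checking each of the 46 elements this way gives Z(G) = {e}, of order 1.

Answer: {e}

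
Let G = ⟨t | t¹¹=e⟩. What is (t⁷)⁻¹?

The order of (t⁷) is 11 (smallest k with (t⁷)ᵏ = e), so (t⁷)⁻¹ = (t⁷)¹⁰ = t⁴.
Check: (t⁷) · (t⁴) → (t⁷) · t⁴ = e, giving e as required.

Answer: t⁴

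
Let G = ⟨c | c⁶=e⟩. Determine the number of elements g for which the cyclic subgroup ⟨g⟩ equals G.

G is cyclic of order 6. An element generates G iff its order is 6, and a cyclic group of order 6 has exactly φ(6) = 2 such elements.

Answer: 2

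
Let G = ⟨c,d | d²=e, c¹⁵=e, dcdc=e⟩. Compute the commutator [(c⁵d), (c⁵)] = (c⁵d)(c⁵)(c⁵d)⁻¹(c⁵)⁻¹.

[(c⁵d), (c⁵)] = (c⁵d)·(c⁵)·(c⁵d)⁻¹·(c⁵)⁻¹.
  (c⁵d) · (c⁵) = d
  d · (c⁵d) = c¹⁰
  (c¹⁰) · (c¹⁰) = c⁵

Answer: c⁵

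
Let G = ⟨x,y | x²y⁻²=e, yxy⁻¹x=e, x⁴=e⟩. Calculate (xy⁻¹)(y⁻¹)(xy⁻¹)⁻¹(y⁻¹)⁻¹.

[(xy⁻¹), (y⁻¹)] = (xy⁻¹)·(y⁻¹)·(xy⁻¹)⁻¹·(y⁻¹)⁻¹.
  (xy⁻¹) · (y⁻¹) = x³
  (x³) · (xy) = y
  y · y = x²

Answer: x²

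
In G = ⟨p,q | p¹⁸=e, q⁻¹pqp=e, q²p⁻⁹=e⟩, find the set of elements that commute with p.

⟨p⟩ ⊆ C_G(p) since powers of p commute with p; so |C_G(p)| ≥ |⟨p⟩| = 18.
By orbit–stabilizer, |C_G(p)| = |G| / |conj. class of p| = 36 / 2 = 18.
The 18 elements commuting with p are {e, p, p², p³, p⁴, p⁵, p⁶, p⁷, p⁸, p⁹, p¹⁰, p¹¹, p¹², p¹³, p¹⁴, p¹⁵, p¹⁶, p¹⁷}.

Answer: {e, p, p², p³, p⁴, p⁵, p⁶, p⁷, p⁸, p⁹, p¹⁰, p¹¹, p¹², p¹³, p¹⁴, p¹⁵, p¹⁶, p¹⁷}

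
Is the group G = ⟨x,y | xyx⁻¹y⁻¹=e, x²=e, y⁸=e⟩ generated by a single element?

|G| = 16, but the maximum element order in G is 8 < 16. No single element generates all of G, so G is not cyclic.

Answer: No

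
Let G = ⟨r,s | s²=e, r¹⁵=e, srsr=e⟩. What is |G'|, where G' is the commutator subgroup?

G' = [G, G] is generated by all commutators. The generator-pair commutators are: [r, s] = r².
The subgroup they normally generate is {e, r, r², r³, r⁴, r⁵, r⁶, r⁷, r⁸, r⁹, r¹⁰, r¹¹, r¹², r¹³, r¹⁴}, of order 15.
Check: |G/G'| = 30/15 = 2 is the order of the abelianisation.

Answer: 15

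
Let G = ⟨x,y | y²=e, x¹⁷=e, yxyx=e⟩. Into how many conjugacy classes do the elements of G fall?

The conjugacy classes (representative and size) are:
  [e] (size 1), [x¹⁶] (size 2), [x²] (size 2), [x³] (size 2), [x¹³] (size 2), [x¹²] (size 2), [x⁶] (size 2), [x¹⁰] (size 2), [x⁹] (size 2), [x⁷y] (size 17).
Class equation: 1 + 2 + 2 + 2 + 2 + 2 + 2 + 2 + 2 + 17 = 34 = |G|. So G has 10 conjugacy classes.

Answer: 10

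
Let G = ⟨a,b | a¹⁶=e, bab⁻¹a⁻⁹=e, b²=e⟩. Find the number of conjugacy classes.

The conjugacy classes (representative and size) are:
  [e] (size 1), [a⁹] (size 2), [a²] (size 1), [a³] (size 2), [a⁴] (size 1), [a¹³] (size 2), [a⁶] (size 1), [a¹⁵] (size 2), [a⁸] (size 1), [a¹⁰] (size 1), [a¹²] (size 1), [a¹⁴] (size 1), [b] (size 2), [ab] (size 2), [a²b] (size 2), [a¹¹b] (size 2), [a⁴b] (size 2), [a¹³b] (size 2), [a¹⁴b] (size 2), [a¹⁵b] (size 2).
Class equation: 1 + 2 + 1 + 2 + 1 + 2 + 1 + 2 + 1 + 1 + 1 + 1 + 2 + 2 + 2 + 2 + 2 + 2 + 2 + 2 = 32 = |G|. So G has 20 conjugacy classes.

Answer: 20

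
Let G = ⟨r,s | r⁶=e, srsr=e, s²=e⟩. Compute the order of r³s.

Compute successive powers until reaching e:
  (r³s)¹ = r³s, (r³s)² = e.
The smallest positive k with (r³s)ᵏ = e is 2.

Answer: 2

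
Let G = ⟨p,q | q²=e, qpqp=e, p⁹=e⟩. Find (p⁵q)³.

Compute successive powers of (p⁵q), reducing at each step:
  (p⁵q)²: (p⁵q) · p⁵ = q;   q · q = e
  (p⁵q)³: e · p⁵ = p⁵;   (p⁵) · q = p⁵q

Answer: p⁵q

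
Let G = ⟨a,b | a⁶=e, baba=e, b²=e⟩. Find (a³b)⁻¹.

The order of (a³b) is 2 (smallest k with (a³b)ᵏ = e), so (a³b)⁻¹ = (a³b)¹ = a³b.
Check: (a³b) · (a³b) → (a³b) · a³ = b;   b · b = e, giving e as required.

Answer: a³b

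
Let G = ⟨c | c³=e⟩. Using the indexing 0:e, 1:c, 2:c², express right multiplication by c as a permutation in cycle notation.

(0 1 2)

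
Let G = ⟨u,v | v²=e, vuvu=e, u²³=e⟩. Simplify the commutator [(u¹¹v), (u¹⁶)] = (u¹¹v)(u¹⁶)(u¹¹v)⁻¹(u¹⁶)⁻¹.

[(u¹¹v), (u¹⁶)] = (u¹¹v)·(u¹⁶)·(u¹¹v)⁻¹·(u¹⁶)⁻¹.
  (u¹¹v) · (u¹⁶) = u¹⁸v
  (u¹⁸v) · (u¹¹v) = u⁷
  (u⁷) · (u⁷) = u¹⁴

Answer: u¹⁴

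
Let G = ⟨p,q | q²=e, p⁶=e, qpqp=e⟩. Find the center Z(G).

An element z ∈ Z(G) iff z commutes with every generator.
For example p³ is central: (p³)·p = p⁴ = p·(p³); (p³)·q = p³q = q·(p³).
Whereas p ∉ Z(G) since p·q = pq ≠ p⁵q = q·p.
Checking each of the 12 elements this way gives Z(G) = {e, p³}, of order 2.

Answer: {e, p³}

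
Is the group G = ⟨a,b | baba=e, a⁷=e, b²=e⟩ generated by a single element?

Every cyclic group is abelian. But a·b = ab while b·a = a⁶b, so a·b ≠ b·a and G is not abelian. Hence G is not cyclic.

Answer: No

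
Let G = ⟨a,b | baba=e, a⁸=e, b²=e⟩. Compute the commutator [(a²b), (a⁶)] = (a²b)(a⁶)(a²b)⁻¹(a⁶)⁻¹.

[(a²b), (a⁶)] = (a²b)·(a⁶)·(a²b)⁻¹·(a⁶)⁻¹.
  (a²b) · (a⁶) = a⁴b
  (a⁴b) · (a²b) = a²
  (a²) · (a²) = a⁴

Answer: a⁴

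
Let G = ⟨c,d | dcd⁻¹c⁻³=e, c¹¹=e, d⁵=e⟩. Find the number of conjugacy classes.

The conjugacy classes (representative and size) are:
  [e] (size 1), [c³] (size 5), [c⁶] (size 5), [c⁷d] (size 11), [c⁹d²] (size 11), [c⁷d³] (size 11), [c⁷d⁴] (size 11).
Class equation: 1 + 5 + 5 + 11 + 11 + 11 + 11 = 55 = |G|. So G has 7 conjugacy classes.

Answer: 7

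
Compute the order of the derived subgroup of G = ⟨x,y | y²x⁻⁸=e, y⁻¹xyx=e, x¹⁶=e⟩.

G' = [G, G] is generated by all commutators. The generator-pair commutators are: [x, y] = x².
The subgroup they normally generate is {e, x², x⁴, x⁶, x⁸, x¹⁰, x¹², x¹⁴}, of order 8.
Check: |G/G'| = 32/8 = 4 is the order of the abelianisation.

Answer: 8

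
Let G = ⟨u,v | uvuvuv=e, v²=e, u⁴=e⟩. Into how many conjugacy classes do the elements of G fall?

The conjugacy classes (representative and size) are:
  [e] (size 1), [u³] (size 6), [u²vu²v] (size 3), [uvu³] (size 6), [vu³] (size 8).
Class equation: 1 + 6 + 3 + 6 + 8 = 24 = |G|. So G has 5 conjugacy classes.

Answer: 5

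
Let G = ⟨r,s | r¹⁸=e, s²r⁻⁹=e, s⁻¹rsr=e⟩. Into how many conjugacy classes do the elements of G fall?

The conjugacy classes (representative and size) are:
  [e] (size 1), [r¹⁷] (size 2), [r¹⁶] (size 2), [r³] (size 2), [r¹⁴] (size 2), [r¹³] (size 2), [r¹²] (size 2), [r¹¹] (size 2), [r¹⁰] (size 2), [r⁹] (size 1), [r⁸s] (size 9), [rs] (size 9).
Class equation: 1 + 2 + 2 + 2 + 2 + 2 + 2 + 2 + 2 + 1 + 9 + 9 = 36 = |G|. So G has 12 conjugacy classes.

Answer: 12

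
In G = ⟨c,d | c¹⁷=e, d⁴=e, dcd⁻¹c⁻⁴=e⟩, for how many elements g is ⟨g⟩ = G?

⟨g⟩ = G would require ord(g) = |G| = 68, but the maximum element order in G is 17 < 68. So G is not cyclic and no single element generates it: the count is 0.

Answer: 0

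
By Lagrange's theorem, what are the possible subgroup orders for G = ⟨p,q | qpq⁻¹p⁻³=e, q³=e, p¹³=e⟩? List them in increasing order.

|G| = 39 = 3 · 13. By Lagrange's theorem the order of any subgroup divides 39; the divisors of 39 are 1, 3, 13, 39.

Answer: 1, 3, 13, 39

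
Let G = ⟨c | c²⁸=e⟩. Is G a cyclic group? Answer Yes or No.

|G| = 28. The element c has order 28 (its powers give 28 distinct elements), so ⟨c⟩ = G and G is cyclic.

Answer: Yes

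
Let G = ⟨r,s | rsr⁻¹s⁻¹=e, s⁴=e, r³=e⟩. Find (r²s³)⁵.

Compute successive powers of (r²s³), reducing at each step:
  (r²s³)²: (r²s³) · r² = rs³;   (rs³) · s³ = rs²
  (r²s³)³: (rs²) · r² = s²;   (s²) · s³ = s
  (r²s³)⁴: s · r² = r²s;   (r²s) · s³ = r²
  (r²s³)⁵: (r²) · r² = r;   r · s³ = rs³

Answer: rs³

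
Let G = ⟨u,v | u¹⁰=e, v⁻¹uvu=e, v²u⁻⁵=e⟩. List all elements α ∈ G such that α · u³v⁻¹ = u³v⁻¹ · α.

⟨u³v⁻¹⟩ ⊆ C_G(u³v⁻¹) since powers of u³v⁻¹ commute with u³v⁻¹; so |C_G(u³v⁻¹)| ≥ |⟨u³v⁻¹⟩| = 4.
By orbit–stabilizer, |C_G(u³v⁻¹)| = |G| / |conj. class of u³v⁻¹| = 20 / 5 = 4.
The 4 elements commuting with u³v⁻¹ are {e, u⁵, u³v, u³v⁻¹}.

Answer: {e, u⁵, u³v, u³v⁻¹}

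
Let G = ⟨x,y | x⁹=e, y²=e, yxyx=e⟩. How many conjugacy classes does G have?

The conjugacy classes (representative and size) are:
  [e] (size 1), [x⁸] (size 2), [x⁷] (size 2), [x⁶] (size 2), [x⁵] (size 2), [x⁴y] (size 9).
Class equation: 1 + 2 + 2 + 2 + 2 + 9 = 18 = |G|. So G has 6 conjugacy classes.

Answer: 6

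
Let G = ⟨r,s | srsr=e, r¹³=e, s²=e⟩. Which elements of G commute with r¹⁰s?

⟨r¹⁰s⟩ ⊆ C_G(r¹⁰s) since powers of r¹⁰s commute with r¹⁰s; so |C_G(r¹⁰s)| ≥ |⟨r¹⁰s⟩| = 2.
By orbit–stabilizer, |C_G(r¹⁰s)| = |G| / |conj. class of r¹⁰s| = 26 / 13 = 2.
The 2 elements commuting with r¹⁰s are {e, r¹⁰s}.

Answer: {e, r¹⁰s}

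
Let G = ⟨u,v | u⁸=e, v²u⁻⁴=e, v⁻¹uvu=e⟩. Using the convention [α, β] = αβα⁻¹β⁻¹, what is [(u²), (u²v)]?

[(u²), (u²v)] = (u²)·(u²v)·(u²)⁻¹·(u²v)⁻¹.
  (u²) · (u²v) = v⁻¹
  (v⁻¹) · (u⁶) = u²v⁻¹
  (u²v⁻¹) · (u²v⁻¹) = u⁴

Answer: u⁴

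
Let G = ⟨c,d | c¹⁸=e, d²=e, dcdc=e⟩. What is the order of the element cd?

Compute successive powers until reaching e:
  (cd)¹ = cd, (cd)² = e.
The smallest positive k with (cd)ᵏ = e is 2.

Answer: 2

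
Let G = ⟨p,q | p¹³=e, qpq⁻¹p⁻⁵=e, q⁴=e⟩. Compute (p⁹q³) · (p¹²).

Compute (p⁹q³) · (p¹²) by multiplying left to right and reducing via the relations at each step:
  (p⁹q³) · p¹² = pq³

Answer: pq³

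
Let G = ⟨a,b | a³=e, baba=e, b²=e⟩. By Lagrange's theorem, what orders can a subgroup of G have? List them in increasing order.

|G| = 6 = 2 · 3. By Lagrange's theorem the order of any subgroup divides 6; the divisors of 6 are 1, 2, 3, 6.

Answer: 1, 2, 3, 6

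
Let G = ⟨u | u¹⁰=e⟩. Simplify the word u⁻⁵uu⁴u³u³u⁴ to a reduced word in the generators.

Multiply left to right, reducing at each step:
  (u⁵) · u = u⁶
  (u⁶) · u⁴ = e
  e · u³ = u³
  (u³) · u³ = u⁶
  (u⁶) · u⁴ = e

Answer: e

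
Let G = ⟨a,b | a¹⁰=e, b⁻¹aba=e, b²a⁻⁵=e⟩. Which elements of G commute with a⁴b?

⟨a⁴b⟩ ⊆ C_G(a⁴b) since powers of a⁴b commute with a⁴b; so |C_G(a⁴b)| ≥ |⟨a⁴b⟩| = 4.
By orbit–stabilizer, |C_G(a⁴b)| = |G| / |conj. class of a⁴b| = 20 / 5 = 4.
The 4 elements commuting with a⁴b are {e, a⁵, a⁴b, a⁴b⁻¹}.

Answer: {e, a⁵, a⁴b, a⁴b⁻¹}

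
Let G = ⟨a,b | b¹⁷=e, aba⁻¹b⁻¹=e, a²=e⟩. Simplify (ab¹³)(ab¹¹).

Compute (ab¹³) · (ab¹¹) by multiplying left to right and reducing via the relations at each step:
  (ab¹³) · a = b¹³
  (b¹³) · b¹¹ = b⁷

Answer: b⁷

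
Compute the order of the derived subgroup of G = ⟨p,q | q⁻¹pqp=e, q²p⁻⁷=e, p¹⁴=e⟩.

G' = [G, G] is generated by all commutators. The generator-pair commutators are: [p, q] = p².
The subgroup they normally generate is {e, p², p⁴, p⁶, p⁸, p¹⁰, p¹²}, of order 7.
Check: |G/G'| = 28/7 = 4 is the order of the abelianisation.

Answer: 7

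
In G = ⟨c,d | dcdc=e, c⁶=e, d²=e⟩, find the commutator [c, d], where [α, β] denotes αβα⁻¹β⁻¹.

[c, d] = c·d·c⁻¹·d⁻¹.
  c · d = cd
  (cd) · (c⁵) = c²d
  (c²d) · d = c²

Answer: c²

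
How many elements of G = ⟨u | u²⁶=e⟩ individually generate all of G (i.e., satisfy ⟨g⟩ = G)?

G is cyclic of order 26. An element generates G iff its order is 26, and a cyclic group of order 26 has exactly φ(26) = 12 such elements.

Answer: 12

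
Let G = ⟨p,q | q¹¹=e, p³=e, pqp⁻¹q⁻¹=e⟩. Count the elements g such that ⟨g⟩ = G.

G is cyclic of order 33. An element generates G iff its order is 33, and a cyclic group of order 33 has exactly φ(33) = 20 such elements.

Answer: 20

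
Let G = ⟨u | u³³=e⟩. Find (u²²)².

Compute successive powers of (u²²), reducing at each step:
  (u²²)²: (u²²) · u²² = u¹¹

Answer: u¹¹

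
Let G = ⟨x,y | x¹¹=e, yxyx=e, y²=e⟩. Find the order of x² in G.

Compute successive powers until reaching e:
  (x²)¹ = x², (x²)² = x⁴, (x²)³ = x⁶, (x²)⁴ = x⁸, (x²)⁵ = x¹⁰, (x²)⁶ = x, (x²)⁷ = x³, (x²)⁸ = x⁵, (x²)⁹ = x⁷, (x²)¹⁰ = x⁹, (x²)¹¹ = e.
The smallest positive k with (x²)ᵏ = e is 11.

Answer: 11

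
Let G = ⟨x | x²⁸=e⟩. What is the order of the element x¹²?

Compute successive powers until reaching e:
  (x¹²)¹ = x¹², (x¹²)² = x²⁴, (x¹²)³ = x⁸, (x¹²)⁴ = x²⁰, (x¹²)⁵ = x⁴, (x¹²)⁶ = x¹⁶, (x¹²)⁷ = e.
The smallest positive k with (x¹²)ᵏ = e is 7.

Answer: 7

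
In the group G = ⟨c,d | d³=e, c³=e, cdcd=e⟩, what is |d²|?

Compute successive powers until reaching e:
  (d²)¹ = d², (d²)² = d, (d²)³ = e.
The smallest positive k with (d²)ᵏ = e is 3.

Answer: 3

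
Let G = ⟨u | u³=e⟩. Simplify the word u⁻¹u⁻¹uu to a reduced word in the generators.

Multiply left to right, reducing at each step:
  (u²) · u⁻¹ = u
  u · u = u²
  (u²) · u = e

Answer: e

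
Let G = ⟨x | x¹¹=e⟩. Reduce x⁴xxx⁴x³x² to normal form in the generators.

Multiply left to right, reducing at each step:
  (x⁴) · x = x⁵
  (x⁵) · x = x⁶
  (x⁶) · x⁴ = x¹⁰
  (x¹⁰) · x³ = x²
  (x²) · x² = x⁴

Answer: x⁴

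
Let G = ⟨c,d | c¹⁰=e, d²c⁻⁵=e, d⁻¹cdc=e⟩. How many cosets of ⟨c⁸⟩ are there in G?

First find ord(c⁸) by computing successive powers:
  (c⁸)¹ = c⁸, (c⁸)² = c⁶, (c⁸)³ = c⁴, (c⁸)⁴ = c², (c⁸)⁵ = e.
So |⟨c⁸⟩| = ord(c⁸) = 5. With |G| = 20, by Lagrange [G : ⟨c⁸⟩] = 20/5 = 4.

Answer: 4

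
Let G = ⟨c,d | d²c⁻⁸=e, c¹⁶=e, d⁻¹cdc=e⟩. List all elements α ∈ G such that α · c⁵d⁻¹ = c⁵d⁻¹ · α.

⟨c⁵d⁻¹⟩ ⊆ C_G(c⁵d⁻¹) since powers of c⁵d⁻¹ commute with c⁵d⁻¹; so |C_G(c⁵d⁻¹)| ≥ |⟨c⁵d⁻¹⟩| = 4.
By orbit–stabilizer, |C_G(c⁵d⁻¹)| = |G| / |conj. class of c⁵d⁻¹| = 32 / 8 = 4.
The 4 elements commuting with c⁵d⁻¹ are {e, c⁸, c⁵d, c⁵d⁻¹}.

Answer: {e, c⁸, c⁵d, c⁵d⁻¹}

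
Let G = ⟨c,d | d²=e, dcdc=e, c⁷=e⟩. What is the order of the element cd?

Compute successive powers until reaching e:
  (cd)¹ = cd, (cd)² = e.
The smallest positive k with (cd)ᵏ = e is 2.

Answer: 2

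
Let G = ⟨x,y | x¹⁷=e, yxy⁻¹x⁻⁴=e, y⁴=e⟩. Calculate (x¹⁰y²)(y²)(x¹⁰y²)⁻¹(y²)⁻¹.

[(x¹⁰y²), (y²)] = (x¹⁰y²)·(y²)·(x¹⁰y²)⁻¹·(y²)⁻¹.
  (x¹⁰y²) · (y²) = x¹⁰
  (x¹⁰) · (x¹⁰y²) = x³y²
  (x³y²) · (y²) = x³

Answer: x³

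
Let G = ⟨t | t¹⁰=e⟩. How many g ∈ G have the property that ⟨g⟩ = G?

G is cyclic of order 10. An element generates G iff its order is 10, and a cyclic group of order 10 has exactly φ(10) = 4 such elements.

Answer: 4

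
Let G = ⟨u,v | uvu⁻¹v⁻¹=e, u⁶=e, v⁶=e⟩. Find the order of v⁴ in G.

Compute successive powers until reaching e:
  (v⁴)¹ = v⁴, (v⁴)² = v², (v⁴)³ = e.
The smallest positive k with (v⁴)ᵏ = e is 3.

Answer: 3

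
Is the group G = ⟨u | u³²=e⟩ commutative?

G has a single generator, so G is cyclic and hence abelian.

Answer: Yes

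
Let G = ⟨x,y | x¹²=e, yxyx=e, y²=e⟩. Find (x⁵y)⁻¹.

The order of (x⁵y) is 2 (smallest k with (x⁵y)ᵏ = e), so (x⁵y)⁻¹ = (x⁵y)¹ = x⁵y.
Check: (x⁵y) · (x⁵y) → (x⁵y) · x⁵ = y;   y · y = e, giving e as required.

Answer: x⁵y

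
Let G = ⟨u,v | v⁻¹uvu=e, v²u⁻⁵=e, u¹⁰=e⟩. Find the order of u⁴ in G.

Compute successive powers until reaching e:
  (u⁴)¹ = u⁴, (u⁴)² = u⁸, (u⁴)³ = u², (u⁴)⁴ = u⁶, (u⁴)⁵ = e.
The smallest positive k with (u⁴)ᵏ = e is 5.

Answer: 5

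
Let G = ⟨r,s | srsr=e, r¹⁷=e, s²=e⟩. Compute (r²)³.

Compute successive powers of (r²), reducing at each step:
  (r²)²: (r²) · r² = r⁴
  (r²)³: (r⁴) · r² = r⁶

Answer: r⁶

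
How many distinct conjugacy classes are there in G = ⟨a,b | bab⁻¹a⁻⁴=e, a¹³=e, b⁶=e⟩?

The conjugacy classes (representative and size) are:
  [e] (size 1), [a⁴] (size 6), [a¹¹] (size 6), [a⁷b] (size 13), [a⁸b²] (size 13), [a¹²b³] (size 13), [a⁵b⁴] (size 13), [a¹¹b⁵] (size 13).
Class equation: 1 + 6 + 6 + 13 + 13 + 13 + 13 + 13 = 78 = |G|. So G has 8 conjugacy classes.

Answer: 8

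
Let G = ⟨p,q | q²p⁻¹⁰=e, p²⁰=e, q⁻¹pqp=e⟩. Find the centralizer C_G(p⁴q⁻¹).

⟨p⁴q⁻¹⟩ ⊆ C_G(p⁴q⁻¹) since powers of p⁴q⁻¹ commute with p⁴q⁻¹; so |C_G(p⁴q⁻¹)| ≥ |⟨p⁴q⁻¹⟩| = 4.
By orbit–stabilizer, |C_G(p⁴q⁻¹)| = |G| / |conj. class of p⁴q⁻¹| = 40 / 10 = 4.
The 4 elements commuting with p⁴q⁻¹ are {e, p¹⁰, p⁴q, p⁴q⁻¹}.

Answer: {e, p¹⁰, p⁴q, p⁴q⁻¹}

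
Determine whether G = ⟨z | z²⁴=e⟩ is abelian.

G has a single generator, so G is cyclic and hence abelian.

Answer: Yes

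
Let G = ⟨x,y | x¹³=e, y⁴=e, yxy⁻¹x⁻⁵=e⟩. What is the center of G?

An element z ∈ Z(G) iff z commutes with every generator.
For example e is central: e·x = x = x·e; e·y = y = y·e.
Whereas x ∉ Z(G) since x·y = xy ≠ x⁵y = y·x.
Checking each of the 52 elements this way gives Z(G) = {e}, of order 1.

Answer: {e}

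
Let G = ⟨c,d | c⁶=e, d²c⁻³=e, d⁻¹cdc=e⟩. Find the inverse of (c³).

The order of (c³) is 2 (smallest k with (c³)ᵏ = e), so (c³)⁻¹ = (c³)¹ = c³.
Check: (c³) · (c³) → (c³) · c³ = e, giving e as required.

Answer: c³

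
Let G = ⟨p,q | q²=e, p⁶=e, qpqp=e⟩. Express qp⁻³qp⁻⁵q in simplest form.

Multiply left to right, reducing at each step:
  q · p⁻³ = p³q
  (p³q) · q = p³
  (p³) · p⁻⁵ = p⁴
  (p⁴) · q = p⁴q

Answer: p⁴q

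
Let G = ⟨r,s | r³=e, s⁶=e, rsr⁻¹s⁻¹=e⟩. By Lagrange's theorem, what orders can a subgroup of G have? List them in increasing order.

|G| = 18 = 2 · 3². By Lagrange's theorem the order of any subgroup divides 18; the divisors of 18 are 1, 2, 3, 6, 9, 18.

Answer: 1, 2, 3, 6, 9, 18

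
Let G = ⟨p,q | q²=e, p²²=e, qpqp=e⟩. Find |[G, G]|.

G' = [G, G] is generated by all commutators. The generator-pair commutators are: [p, q] = p².
The subgroup they normally generate is {e, p², p⁴, p⁶, p⁸, p¹⁰, p¹², p¹⁴, p¹⁶, p¹⁸, p²⁰}, of order 11.
Check: |G/G'| = 44/11 = 4 is the order of the abelianisation.

Answer: 11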